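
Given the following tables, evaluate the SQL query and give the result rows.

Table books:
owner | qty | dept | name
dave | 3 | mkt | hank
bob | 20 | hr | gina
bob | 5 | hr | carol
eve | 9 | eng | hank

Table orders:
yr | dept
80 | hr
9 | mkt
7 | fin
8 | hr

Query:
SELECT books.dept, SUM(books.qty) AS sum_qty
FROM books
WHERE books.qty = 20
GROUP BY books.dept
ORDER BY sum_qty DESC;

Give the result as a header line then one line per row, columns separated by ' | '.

After WHERE (1 rows):
books.owner | books.qty | books.dept | books.name
bob | 20 | hr | gina
After GROUP BY (1 rows):
books.dept | sum_qty
hr | 20
After ORDER BY (1 rows):
books.dept | sum_qty
hr | 20

== RESULT ==
books.dept | sum_qty
hr | 20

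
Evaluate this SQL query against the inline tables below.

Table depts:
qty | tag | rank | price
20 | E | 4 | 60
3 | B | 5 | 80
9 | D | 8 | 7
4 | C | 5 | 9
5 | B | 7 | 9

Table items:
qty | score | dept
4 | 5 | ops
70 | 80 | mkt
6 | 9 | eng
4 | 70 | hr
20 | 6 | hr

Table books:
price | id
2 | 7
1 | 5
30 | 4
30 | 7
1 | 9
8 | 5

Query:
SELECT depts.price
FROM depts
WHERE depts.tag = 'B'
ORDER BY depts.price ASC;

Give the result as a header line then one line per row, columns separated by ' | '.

== RESULT ==
depts.price
9
80

Derivation:
After WHERE (2 rows):
depts.qty | depts.tag | depts.rank | depts.price
3 | B | 5 | 80
5 | B | 7 | 9
After SELECT (2 rows):
depts.price
80
9
After ORDER BY (2 rows):
depts.price
9
80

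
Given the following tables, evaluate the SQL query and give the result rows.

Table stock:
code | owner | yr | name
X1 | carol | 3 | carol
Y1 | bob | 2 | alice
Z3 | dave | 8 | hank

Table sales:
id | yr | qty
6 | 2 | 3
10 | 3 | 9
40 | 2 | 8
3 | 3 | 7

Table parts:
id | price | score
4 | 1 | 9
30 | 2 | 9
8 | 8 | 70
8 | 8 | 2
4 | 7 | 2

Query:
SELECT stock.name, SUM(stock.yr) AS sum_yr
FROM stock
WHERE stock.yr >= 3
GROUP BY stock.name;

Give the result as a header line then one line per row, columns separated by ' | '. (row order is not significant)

== RESULT ==
stock.name | sum_yr
carol | 3
hank | 8

Derivation:
After WHERE (2 rows):
stock.code | stock.owner | stock.yr | stock.name
X1 | carol | 3 | carol
Z3 | dave | 8 | hank
After GROUP BY (2 rows):
stock.name | sum_yr
carol | 3
hank | 8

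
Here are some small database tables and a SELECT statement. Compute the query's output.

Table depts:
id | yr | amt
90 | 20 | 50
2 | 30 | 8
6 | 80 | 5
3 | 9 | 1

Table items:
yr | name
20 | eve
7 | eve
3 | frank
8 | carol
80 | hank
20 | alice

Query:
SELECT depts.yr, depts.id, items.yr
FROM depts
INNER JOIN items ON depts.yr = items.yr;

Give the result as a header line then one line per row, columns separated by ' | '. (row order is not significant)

After JOIN items (3 rows):
depts.id | depts.yr | depts.amt | items.yr | items.name
90 | 20 | 50 | 20 | eve
90 | 20 | 50 | 20 | alice
6 | 80 | 5 | 80 | hank
After SELECT (3 rows):
depts.yr | depts.id | items.yr
20 | 90 | 20
20 | 90 | 20
80 | 6 | 80

== RESULT ==
depts.yr | depts.id | items.yr
20 | 90 | 20
20 | 90 | 20
80 | 6 | 80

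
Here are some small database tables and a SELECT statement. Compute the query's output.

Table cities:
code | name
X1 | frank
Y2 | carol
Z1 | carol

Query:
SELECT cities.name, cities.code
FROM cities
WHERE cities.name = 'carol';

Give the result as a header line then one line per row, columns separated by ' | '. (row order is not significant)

After WHERE (2 rows):
cities.code | cities.name
Y2 | carol
Z1 | carol
After SELECT (2 rows):
cities.name | cities.code
carol | Y2
carol | Z1

== RESULT ==
cities.name | cities.code
carol | Y2
carol | Z1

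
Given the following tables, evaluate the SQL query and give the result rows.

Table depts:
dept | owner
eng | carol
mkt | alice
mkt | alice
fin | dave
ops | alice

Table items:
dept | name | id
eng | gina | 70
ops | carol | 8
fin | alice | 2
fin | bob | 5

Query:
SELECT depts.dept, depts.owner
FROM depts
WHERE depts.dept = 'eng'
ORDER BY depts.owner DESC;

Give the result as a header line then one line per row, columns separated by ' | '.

After WHERE (1 rows):
depts.dept | depts.owner
eng | carol
After SELECT (1 rows):
depts.dept | depts.owner
eng | carol
After ORDER BY (1 rows):
depts.dept | depts.owner
eng | carol

== RESULT ==
depts.dept | depts.owner
eng | carol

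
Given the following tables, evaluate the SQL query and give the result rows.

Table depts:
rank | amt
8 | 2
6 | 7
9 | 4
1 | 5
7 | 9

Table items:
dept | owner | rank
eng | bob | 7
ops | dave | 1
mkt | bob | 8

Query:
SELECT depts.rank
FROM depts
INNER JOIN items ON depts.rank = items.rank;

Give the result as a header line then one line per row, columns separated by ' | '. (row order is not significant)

After JOIN items (3 rows):
depts.rank | depts.amt | items.dept | items.owner | items.rank
8 | 2 | mkt | bob | 8
1 | 5 | ops | dave | 1
7 | 9 | eng | bob | 7
After SELECT (3 rows):
depts.rank
8
1
7

== RESULT ==
depts.rank
8
1
7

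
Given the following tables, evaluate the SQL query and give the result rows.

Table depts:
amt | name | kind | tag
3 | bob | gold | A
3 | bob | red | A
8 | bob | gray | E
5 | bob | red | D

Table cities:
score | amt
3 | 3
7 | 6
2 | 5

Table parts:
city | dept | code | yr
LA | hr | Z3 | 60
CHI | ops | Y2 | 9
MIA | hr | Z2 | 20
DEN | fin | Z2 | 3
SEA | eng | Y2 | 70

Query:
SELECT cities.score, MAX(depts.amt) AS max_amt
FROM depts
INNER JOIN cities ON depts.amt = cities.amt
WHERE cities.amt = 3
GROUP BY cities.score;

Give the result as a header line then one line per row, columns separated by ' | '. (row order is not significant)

== RESULT ==
cities.score | max_amt
3 | 3

Derivation:
After JOIN cities (3 rows):
depts.amt | depts.name | depts.kind | depts.tag | cities.score | cities.amt
3 | bob | gold | A | 3 | 3
3 | bob | red | A | 3 | 3
5 | bob | red | D | 2 | 5
After WHERE (2 rows):
depts.amt | depts.name | depts.kind | depts.tag | cities.score | cities.amt
3 | bob | gold | A | 3 | 3
3 | bob | red | A | 3 | 3
After GROUP BY (1 rows):
cities.score | max_amt
3 | 3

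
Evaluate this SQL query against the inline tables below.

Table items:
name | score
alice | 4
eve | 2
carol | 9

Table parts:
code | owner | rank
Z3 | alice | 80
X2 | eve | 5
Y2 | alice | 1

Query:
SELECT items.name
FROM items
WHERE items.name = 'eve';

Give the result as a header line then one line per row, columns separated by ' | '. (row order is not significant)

== RESULT ==
items.name
eve

Derivation:
After WHERE (1 rows):
items.name | items.score
eve | 2
After SELECT (1 rows):
items.name
eve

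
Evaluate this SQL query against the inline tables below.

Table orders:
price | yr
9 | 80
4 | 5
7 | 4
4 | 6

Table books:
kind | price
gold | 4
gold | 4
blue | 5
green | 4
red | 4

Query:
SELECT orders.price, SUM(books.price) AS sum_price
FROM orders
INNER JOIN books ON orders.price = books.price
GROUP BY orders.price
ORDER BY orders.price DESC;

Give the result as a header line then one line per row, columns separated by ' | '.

After JOIN books (8 rows):
orders.price | orders.yr | books.kind | books.price
4 | 5 | gold | 4
4 | 5 | gold | 4
4 | 5 | green | 4
4 | 5 | red | 4
4 | 6 | gold | 4
4 | 6 | gold | 4
4 | 6 | green | 4
4 | 6 | red | 4
After GROUP BY (1 rows):
orders.price | sum_price
4 | 32
After ORDER BY (1 rows):
orders.price | sum_price
4 | 32

== RESULT ==
orders.price | sum_price
4 | 32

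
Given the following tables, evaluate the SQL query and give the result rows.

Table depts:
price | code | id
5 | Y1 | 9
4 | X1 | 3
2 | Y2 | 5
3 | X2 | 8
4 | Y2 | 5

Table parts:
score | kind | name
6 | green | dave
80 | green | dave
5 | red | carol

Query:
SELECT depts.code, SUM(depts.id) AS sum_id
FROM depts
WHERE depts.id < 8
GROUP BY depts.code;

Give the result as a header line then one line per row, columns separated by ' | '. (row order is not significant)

After WHERE (3 rows):
depts.price | depts.code | depts.id
4 | X1 | 3
2 | Y2 | 5
4 | Y2 | 5
After GROUP BY (2 rows):
depts.code | sum_id
X1 | 3
Y2 | 10

== RESULT ==
depts.code | sum_id
X1 | 3
Y2 | 10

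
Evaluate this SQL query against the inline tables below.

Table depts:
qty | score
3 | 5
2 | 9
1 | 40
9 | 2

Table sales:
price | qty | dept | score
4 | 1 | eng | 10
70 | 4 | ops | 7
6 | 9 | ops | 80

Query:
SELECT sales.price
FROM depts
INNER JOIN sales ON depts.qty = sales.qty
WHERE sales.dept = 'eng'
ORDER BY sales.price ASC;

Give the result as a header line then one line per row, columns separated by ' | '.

== RESULT ==
sales.price
4

Derivation:
After JOIN sales (2 rows):
depts.qty | depts.score | sales.price | sales.qty | sales.dept | sales.score
1 | 40 | 4 | 1 | eng | 10
9 | 2 | 6 | 9 | ops | 80
After WHERE (1 rows):
depts.qty | depts.score | sales.price | sales.qty | sales.dept | sales.score
1 | 40 | 4 | 1 | eng | 10
After SELECT (1 rows):
sales.price
4
After ORDER BY (1 rows):
sales.price
4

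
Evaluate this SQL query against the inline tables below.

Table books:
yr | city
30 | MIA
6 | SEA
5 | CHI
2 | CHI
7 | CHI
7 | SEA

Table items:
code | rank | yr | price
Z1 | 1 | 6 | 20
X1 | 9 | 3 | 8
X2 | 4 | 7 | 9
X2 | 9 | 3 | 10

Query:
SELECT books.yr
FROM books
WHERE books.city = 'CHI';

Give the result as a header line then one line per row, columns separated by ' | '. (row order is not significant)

After WHERE (3 rows):
books.yr | books.city
5 | CHI
2 | CHI
7 | CHI
After SELECT (3 rows):
books.yr
5
2
7

== RESULT ==
books.yr
5
2
7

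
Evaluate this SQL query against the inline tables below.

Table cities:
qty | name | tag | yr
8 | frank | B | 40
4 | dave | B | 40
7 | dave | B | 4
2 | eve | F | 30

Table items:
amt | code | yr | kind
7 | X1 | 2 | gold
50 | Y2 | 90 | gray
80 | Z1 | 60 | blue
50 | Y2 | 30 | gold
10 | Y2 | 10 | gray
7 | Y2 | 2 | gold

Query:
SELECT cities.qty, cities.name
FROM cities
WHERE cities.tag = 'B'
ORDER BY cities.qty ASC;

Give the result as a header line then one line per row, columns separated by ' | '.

After WHERE (3 rows):
cities.qty | cities.name | cities.tag | cities.yr
8 | frank | B | 40
4 | dave | B | 40
7 | dave | B | 4
After SELECT (3 rows):
cities.qty | cities.name
8 | frank
4 | dave
7 | dave
After ORDER BY (3 rows):
cities.qty | cities.name
4 | dave
7 | dave
8 | frank

== RESULT ==
cities.qty | cities.name
4 | dave
7 | dave
8 | frank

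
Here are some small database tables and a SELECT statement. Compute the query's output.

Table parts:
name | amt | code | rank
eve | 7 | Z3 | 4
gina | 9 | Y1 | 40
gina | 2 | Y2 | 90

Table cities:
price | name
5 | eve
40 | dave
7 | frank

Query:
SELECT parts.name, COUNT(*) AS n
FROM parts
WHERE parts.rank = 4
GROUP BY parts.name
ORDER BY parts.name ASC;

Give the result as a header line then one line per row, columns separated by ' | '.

== RESULT ==
parts.name | n
eve | 1

Derivation:
After WHERE (1 rows):
parts.name | parts.amt | parts.code | parts.rank
eve | 7 | Z3 | 4
After GROUP BY (1 rows):
parts.name | n
eve | 1
After ORDER BY (1 rows):
parts.name | n
eve | 1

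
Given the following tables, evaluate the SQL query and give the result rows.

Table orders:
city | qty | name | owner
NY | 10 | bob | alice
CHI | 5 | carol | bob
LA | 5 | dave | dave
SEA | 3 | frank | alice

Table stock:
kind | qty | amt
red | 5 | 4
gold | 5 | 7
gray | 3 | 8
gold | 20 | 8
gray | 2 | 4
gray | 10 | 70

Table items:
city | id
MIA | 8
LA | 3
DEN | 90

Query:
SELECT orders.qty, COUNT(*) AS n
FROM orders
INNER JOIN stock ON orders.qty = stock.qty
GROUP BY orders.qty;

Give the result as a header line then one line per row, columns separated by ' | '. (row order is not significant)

== RESULT ==
orders.qty | n
10 | 1
5 | 4
3 | 1

Derivation:
After JOIN stock (6 rows):
orders.city | orders.qty | orders.name | orders.owner | stock.kind | stock.qty | stock.amt
NY | 10 | bob | alice | gray | 10 | 70
CHI | 5 | carol | bob | red | 5 | 4
CHI | 5 | carol | bob | gold | 5 | 7
LA | 5 | dave | dave | red | 5 | 4
LA | 5 | dave | dave | gold | 5 | 7
SEA | 3 | frank | alice | gray | 3 | 8
After GROUP BY (3 rows):
orders.qty | n
10 | 1
5 | 4
3 | 1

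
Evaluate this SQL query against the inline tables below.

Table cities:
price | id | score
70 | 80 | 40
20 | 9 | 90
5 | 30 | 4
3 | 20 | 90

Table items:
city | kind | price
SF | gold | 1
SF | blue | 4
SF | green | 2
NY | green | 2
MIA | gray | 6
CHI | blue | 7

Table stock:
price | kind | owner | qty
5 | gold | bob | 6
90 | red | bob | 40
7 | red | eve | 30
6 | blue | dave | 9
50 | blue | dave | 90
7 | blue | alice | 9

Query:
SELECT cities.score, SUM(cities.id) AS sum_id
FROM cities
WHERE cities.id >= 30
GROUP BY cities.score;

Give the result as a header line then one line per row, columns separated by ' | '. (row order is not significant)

== RESULT ==
cities.score | sum_id
40 | 80
4 | 30

Derivation:
After WHERE (2 rows):
cities.price | cities.id | cities.score
70 | 80 | 40
5 | 30 | 4
After GROUP BY (2 rows):
cities.score | sum_id
40 | 80
4 | 30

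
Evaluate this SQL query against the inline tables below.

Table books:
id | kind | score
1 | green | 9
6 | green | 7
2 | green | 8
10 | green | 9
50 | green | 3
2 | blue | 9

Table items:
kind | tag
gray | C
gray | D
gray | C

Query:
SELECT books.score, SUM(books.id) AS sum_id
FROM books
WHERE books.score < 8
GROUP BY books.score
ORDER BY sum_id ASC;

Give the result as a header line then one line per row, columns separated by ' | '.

== RESULT ==
books.score | sum_id
7 | 6
3 | 50

Derivation:
After WHERE (2 rows):
books.id | books.kind | books.score
6 | green | 7
50 | green | 3
After GROUP BY (2 rows):
books.score | sum_id
7 | 6
3 | 50
After ORDER BY (2 rows):
books.score | sum_id
7 | 6
3 | 50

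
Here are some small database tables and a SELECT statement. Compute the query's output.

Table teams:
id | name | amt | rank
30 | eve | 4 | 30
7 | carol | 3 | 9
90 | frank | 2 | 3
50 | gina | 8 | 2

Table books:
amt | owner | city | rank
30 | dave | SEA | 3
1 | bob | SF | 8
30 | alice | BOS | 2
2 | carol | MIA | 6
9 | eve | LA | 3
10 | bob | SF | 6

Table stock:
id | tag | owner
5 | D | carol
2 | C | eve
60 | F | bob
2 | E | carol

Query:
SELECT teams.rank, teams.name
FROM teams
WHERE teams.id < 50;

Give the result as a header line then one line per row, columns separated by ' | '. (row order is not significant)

== RESULT ==
teams.rank | teams.name
30 | eve
9 | carol

Derivation:
After WHERE (2 rows):
teams.id | teams.name | teams.amt | teams.rank
30 | eve | 4 | 30
7 | carol | 3 | 9
After SELECT (2 rows):
teams.rank | teams.name
30 | eve
9 | carol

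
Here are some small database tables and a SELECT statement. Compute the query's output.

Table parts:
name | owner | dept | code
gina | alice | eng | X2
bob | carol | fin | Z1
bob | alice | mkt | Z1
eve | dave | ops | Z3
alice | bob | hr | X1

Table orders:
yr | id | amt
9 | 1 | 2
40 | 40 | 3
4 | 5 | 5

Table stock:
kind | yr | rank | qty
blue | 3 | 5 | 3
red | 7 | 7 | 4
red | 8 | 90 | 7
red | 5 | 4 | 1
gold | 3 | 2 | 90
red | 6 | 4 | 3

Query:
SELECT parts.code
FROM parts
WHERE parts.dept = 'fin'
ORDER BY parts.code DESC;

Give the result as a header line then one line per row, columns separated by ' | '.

== RESULT ==
parts.code
Z1

Derivation:
After WHERE (1 rows):
parts.name | parts.owner | parts.dept | parts.code
bob | carol | fin | Z1
After SELECT (1 rows):
parts.code
Z1
After ORDER BY (1 rows):
parts.code
Z1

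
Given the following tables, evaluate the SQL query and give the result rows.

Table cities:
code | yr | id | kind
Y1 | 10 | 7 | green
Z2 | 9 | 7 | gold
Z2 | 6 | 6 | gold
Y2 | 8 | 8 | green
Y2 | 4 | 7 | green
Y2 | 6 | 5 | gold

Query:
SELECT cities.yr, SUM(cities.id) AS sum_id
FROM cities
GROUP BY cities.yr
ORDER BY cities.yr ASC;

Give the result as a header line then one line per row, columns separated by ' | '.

After GROUP BY (5 rows):
cities.yr | sum_id
10 | 7
9 | 7
6 | 11
8 | 8
4 | 7
After ORDER BY (5 rows):
cities.yr | sum_id
4 | 7
6 | 11
8 | 8
9 | 7
10 | 7

== RESULT ==
cities.yr | sum_id
4 | 7
6 | 11
8 | 8
9 | 7
10 | 7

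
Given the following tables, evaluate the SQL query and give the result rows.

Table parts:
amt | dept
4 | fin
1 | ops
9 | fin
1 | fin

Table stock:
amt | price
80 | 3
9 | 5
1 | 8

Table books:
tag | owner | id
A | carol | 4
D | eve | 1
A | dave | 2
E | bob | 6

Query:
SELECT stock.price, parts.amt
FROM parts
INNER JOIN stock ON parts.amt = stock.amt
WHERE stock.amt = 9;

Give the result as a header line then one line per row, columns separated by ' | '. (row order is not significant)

== RESULT ==
stock.price | parts.amt
5 | 9

Derivation:
After JOIN stock (3 rows):
parts.amt | parts.dept | stock.amt | stock.price
1 | ops | 1 | 8
9 | fin | 9 | 5
1 | fin | 1 | 8
After WHERE (1 rows):
parts.amt | parts.dept | stock.amt | stock.price
9 | fin | 9 | 5
After SELECT (1 rows):
stock.price | parts.amt
5 | 9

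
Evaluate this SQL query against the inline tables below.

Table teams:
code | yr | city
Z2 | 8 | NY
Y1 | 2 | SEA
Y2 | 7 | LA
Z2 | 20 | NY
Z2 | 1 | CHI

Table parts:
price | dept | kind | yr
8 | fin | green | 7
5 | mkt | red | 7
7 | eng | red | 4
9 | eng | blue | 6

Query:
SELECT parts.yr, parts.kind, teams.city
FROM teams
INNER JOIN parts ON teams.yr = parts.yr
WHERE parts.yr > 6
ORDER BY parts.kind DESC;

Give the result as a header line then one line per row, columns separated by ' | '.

After JOIN parts (2 rows):
teams.code | teams.yr | teams.city | parts.price | parts.dept | parts.kind | parts.yr
Y2 | 7 | LA | 8 | fin | green | 7
Y2 | 7 | LA | 5 | mkt | red | 7
After WHERE (2 rows):
teams.code | teams.yr | teams.city | parts.price | parts.dept | parts.kind | parts.yr
Y2 | 7 | LA | 8 | fin | green | 7
Y2 | 7 | LA | 5 | mkt | red | 7
After SELECT (2 rows):
parts.yr | parts.kind | teams.city
7 | green | LA
7 | red | LA
After ORDER BY (2 rows):
parts.yr | parts.kind | teams.city
7 | red | LA
7 | green | LA

== RESULT ==
parts.yr | parts.kind | teams.city
7 | red | LA
7 | green | LA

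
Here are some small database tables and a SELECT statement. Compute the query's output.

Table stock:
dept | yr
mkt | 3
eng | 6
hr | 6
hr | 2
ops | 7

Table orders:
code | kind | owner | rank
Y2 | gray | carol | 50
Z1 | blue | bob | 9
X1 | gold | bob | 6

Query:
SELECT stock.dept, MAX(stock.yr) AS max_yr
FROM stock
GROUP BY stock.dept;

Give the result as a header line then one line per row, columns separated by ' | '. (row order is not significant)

== RESULT ==
stock.dept | max_yr
mkt | 3
eng | 6
hr | 6
ops | 7

Derivation:
After GROUP BY (4 rows):
stock.dept | max_yr
mkt | 3
eng | 6
hr | 6
ops | 7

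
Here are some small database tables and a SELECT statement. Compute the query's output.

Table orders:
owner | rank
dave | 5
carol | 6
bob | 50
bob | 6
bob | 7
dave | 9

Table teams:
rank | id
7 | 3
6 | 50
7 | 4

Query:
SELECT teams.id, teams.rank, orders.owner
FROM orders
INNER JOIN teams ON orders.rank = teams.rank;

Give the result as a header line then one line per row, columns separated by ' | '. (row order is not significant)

After JOIN teams (4 rows):
orders.owner | orders.rank | teams.rank | teams.id
carol | 6 | 6 | 50
bob | 6 | 6 | 50
bob | 7 | 7 | 3
bob | 7 | 7 | 4
After SELECT (4 rows):
teams.id | teams.rank | orders.owner
50 | 6 | carol
50 | 6 | bob
3 | 7 | bob
4 | 7 | bob

== RESULT ==
teams.id | teams.rank | orders.owner
50 | 6 | carol
50 | 6 | bob
3 | 7 | bob
4 | 7 | bob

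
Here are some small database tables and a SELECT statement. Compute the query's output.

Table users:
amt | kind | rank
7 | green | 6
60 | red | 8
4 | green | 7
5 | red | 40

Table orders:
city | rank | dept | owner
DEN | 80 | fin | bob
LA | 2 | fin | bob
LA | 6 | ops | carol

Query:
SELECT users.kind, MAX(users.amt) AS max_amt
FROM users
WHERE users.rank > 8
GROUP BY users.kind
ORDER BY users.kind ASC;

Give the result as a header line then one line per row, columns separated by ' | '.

After WHERE (1 rows):
users.amt | users.kind | users.rank
5 | red | 40
After GROUP BY (1 rows):
users.kind | max_amt
red | 5
After ORDER BY (1 rows):
users.kind | max_amt
red | 5

== RESULT ==
users.kind | max_amt
red | 5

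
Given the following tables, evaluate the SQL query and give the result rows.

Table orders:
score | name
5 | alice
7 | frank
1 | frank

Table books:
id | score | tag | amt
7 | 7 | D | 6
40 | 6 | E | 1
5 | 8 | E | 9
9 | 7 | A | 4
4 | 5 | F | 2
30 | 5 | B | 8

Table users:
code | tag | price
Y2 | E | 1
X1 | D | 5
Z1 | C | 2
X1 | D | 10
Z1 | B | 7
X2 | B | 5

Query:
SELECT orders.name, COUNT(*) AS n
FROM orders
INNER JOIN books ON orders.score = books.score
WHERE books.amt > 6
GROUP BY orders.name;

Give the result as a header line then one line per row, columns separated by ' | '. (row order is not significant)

== RESULT ==
orders.name | n
alice | 1

Derivation:
After JOIN books (4 rows):
orders.score | orders.name | books.id | books.score | books.tag | books.amt
5 | alice | 4 | 5 | F | 2
5 | alice | 30 | 5 | B | 8
7 | frank | 7 | 7 | D | 6
7 | frank | 9 | 7 | A | 4
After WHERE (1 rows):
orders.score | orders.name | books.id | books.score | books.tag | books.amt
5 | alice | 30 | 5 | B | 8
After GROUP BY (1 rows):
orders.name | n
alice | 1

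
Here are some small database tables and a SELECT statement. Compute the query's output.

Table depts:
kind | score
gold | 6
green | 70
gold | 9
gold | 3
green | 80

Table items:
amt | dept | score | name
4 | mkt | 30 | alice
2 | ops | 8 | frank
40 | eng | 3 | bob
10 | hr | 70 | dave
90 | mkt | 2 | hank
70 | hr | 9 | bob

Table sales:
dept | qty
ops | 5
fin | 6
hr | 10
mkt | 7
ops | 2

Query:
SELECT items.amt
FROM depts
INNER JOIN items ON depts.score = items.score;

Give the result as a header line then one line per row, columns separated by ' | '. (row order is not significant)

After JOIN items (3 rows):
depts.kind | depts.score | items.amt | items.dept | items.score | items.name
green | 70 | 10 | hr | 70 | dave
gold | 9 | 70 | hr | 9 | bob
gold | 3 | 40 | eng | 3 | bob
After SELECT (3 rows):
items.amt
10
70
40

== RESULT ==
items.amt
10
70
40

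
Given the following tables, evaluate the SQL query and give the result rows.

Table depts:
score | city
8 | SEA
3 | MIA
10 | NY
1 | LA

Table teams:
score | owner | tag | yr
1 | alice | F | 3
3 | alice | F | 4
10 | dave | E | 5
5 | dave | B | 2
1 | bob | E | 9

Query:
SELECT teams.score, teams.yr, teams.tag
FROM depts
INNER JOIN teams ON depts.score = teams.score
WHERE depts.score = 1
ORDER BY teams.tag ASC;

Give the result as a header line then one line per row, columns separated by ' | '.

== RESULT ==
teams.score | teams.yr | teams.tag
1 | 9 | E
1 | 3 | F

Derivation:
After JOIN teams (4 rows):
depts.score | depts.city | teams.score | teams.owner | teams.tag | teams.yr
3 | MIA | 3 | alice | F | 4
10 | NY | 10 | dave | E | 5
1 | LA | 1 | alice | F | 3
1 | LA | 1 | bob | E | 9
After WHERE (2 rows):
depts.score | depts.city | teams.score | teams.owner | teams.tag | teams.yr
1 | LA | 1 | alice | F | 3
1 | LA | 1 | bob | E | 9
After SELECT (2 rows):
teams.score | teams.yr | teams.tag
1 | 3 | F
1 | 9 | E
After ORDER BY (2 rows):
teams.score | teams.yr | teams.tag
1 | 9 | E
1 | 3 | F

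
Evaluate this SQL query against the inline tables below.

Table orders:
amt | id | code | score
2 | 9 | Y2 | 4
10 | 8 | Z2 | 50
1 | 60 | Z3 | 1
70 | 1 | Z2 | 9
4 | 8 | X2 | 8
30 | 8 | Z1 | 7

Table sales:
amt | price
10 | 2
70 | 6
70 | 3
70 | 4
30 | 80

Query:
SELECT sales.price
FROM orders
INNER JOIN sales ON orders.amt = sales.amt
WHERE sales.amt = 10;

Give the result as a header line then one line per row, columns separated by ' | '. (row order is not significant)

After JOIN sales (5 rows):
orders.amt | orders.id | orders.code | orders.score | sales.amt | sales.price
10 | 8 | Z2 | 50 | 10 | 2
70 | 1 | Z2 | 9 | 70 | 6
70 | 1 | Z2 | 9 | 70 | 3
70 | 1 | Z2 | 9 | 70 | 4
30 | 8 | Z1 | 7 | 30 | 80
After WHERE (1 rows):
orders.amt | orders.id | orders.code | orders.score | sales.amt | sales.price
10 | 8 | Z2 | 50 | 10 | 2
After SELECT (1 rows):
sales.price
2

== RESULT ==
sales.price
2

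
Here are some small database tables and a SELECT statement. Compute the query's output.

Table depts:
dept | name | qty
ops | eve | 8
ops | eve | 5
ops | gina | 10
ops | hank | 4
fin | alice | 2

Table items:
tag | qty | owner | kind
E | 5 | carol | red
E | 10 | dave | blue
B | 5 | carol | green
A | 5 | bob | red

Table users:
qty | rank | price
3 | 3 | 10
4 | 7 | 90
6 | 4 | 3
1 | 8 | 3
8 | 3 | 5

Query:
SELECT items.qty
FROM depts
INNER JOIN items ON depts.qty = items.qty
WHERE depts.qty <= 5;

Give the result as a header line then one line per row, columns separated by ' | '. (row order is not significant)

After JOIN items (4 rows):
depts.dept | depts.name | depts.qty | items.tag | items.qty | items.owner | items.kind
ops | eve | 5 | E | 5 | carol | red
ops | eve | 5 | B | 5 | carol | green
ops | eve | 5 | A | 5 | bob | red
ops | gina | 10 | E | 10 | dave | blue
After WHERE (3 rows):
depts.dept | depts.name | depts.qty | items.tag | items.qty | items.owner | items.kind
ops | eve | 5 | E | 5 | carol | red
ops | eve | 5 | B | 5 | carol | green
ops | eve | 5 | A | 5 | bob | red
After SELECT (3 rows):
items.qty
5
5
5

== RESULT ==
items.qty
5
5
5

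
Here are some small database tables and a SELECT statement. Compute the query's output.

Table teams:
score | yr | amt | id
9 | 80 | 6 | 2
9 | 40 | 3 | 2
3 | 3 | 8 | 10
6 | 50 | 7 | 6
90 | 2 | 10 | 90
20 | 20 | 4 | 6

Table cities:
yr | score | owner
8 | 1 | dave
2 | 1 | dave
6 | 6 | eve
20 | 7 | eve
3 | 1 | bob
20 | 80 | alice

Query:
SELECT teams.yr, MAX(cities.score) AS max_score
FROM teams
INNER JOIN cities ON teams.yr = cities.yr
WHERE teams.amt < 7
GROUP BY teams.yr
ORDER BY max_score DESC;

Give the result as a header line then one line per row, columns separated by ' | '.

After JOIN cities (4 rows):
teams.score | teams.yr | teams.amt | teams.id | cities.yr | cities.score | cities.owner
3 | 3 | 8 | 10 | 3 | 1 | bob
90 | 2 | 10 | 90 | 2 | 1 | dave
20 | 20 | 4 | 6 | 20 | 7 | eve
20 | 20 | 4 | 6 | 20 | 80 | alice
After WHERE (2 rows):
teams.score | teams.yr | teams.amt | teams.id | cities.yr | cities.score | cities.owner
20 | 20 | 4 | 6 | 20 | 7 | eve
20 | 20 | 4 | 6 | 20 | 80 | alice
After GROUP BY (1 rows):
teams.yr | max_score
20 | 80
After ORDER BY (1 rows):
teams.yr | max_score
20 | 80

== RESULT ==
teams.yr | max_score
20 | 80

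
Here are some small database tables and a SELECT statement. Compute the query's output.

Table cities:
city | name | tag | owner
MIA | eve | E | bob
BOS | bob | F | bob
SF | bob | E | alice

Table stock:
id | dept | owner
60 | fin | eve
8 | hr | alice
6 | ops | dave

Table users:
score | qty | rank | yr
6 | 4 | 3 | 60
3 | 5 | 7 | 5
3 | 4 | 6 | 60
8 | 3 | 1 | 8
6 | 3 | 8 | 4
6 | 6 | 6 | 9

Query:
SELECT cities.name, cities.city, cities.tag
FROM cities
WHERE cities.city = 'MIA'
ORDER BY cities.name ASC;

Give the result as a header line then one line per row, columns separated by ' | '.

== RESULT ==
cities.name | cities.city | cities.tag
eve | MIA | E

Derivation:
After WHERE (1 rows):
cities.city | cities.name | cities.tag | cities.owner
MIA | eve | E | bob
After SELECT (1 rows):
cities.name | cities.city | cities.tag
eve | MIA | E
After ORDER BY (1 rows):
cities.name | cities.city | cities.tag
eve | MIA | E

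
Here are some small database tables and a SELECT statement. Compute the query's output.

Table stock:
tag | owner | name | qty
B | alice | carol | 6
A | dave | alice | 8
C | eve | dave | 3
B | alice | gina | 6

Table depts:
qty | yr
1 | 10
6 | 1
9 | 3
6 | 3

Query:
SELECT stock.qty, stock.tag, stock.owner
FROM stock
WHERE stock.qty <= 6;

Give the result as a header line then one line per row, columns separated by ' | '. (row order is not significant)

== RESULT ==
stock.qty | stock.tag | stock.owner
6 | B | alice
3 | C | eve
6 | B | alice

Derivation:
After WHERE (3 rows):
stock.tag | stock.owner | stock.name | stock.qty
B | alice | carol | 6
C | eve | dave | 3
B | alice | gina | 6
After SELECT (3 rows):
stock.qty | stock.tag | stock.owner
6 | B | alice
3 | C | eve
6 | B | alice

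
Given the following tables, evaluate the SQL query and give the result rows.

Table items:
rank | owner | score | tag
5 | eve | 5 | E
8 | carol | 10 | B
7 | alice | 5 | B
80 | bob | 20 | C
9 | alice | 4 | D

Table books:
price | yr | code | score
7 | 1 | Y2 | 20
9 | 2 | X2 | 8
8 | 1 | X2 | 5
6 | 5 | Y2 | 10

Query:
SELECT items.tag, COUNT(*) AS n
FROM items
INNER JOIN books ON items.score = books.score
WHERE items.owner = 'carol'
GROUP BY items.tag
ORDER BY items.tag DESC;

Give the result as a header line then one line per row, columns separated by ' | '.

== RESULT ==
items.tag | n
B | 1

Derivation:
After JOIN books (4 rows):
items.rank | items.owner | items.score | items.tag | books.price | books.yr | books.code | books.score
5 | eve | 5 | E | 8 | 1 | X2 | 5
8 | carol | 10 | B | 6 | 5 | Y2 | 10
7 | alice | 5 | B | 8 | 1 | X2 | 5
80 | bob | 20 | C | 7 | 1 | Y2 | 20
After WHERE (1 rows):
items.rank | items.owner | items.score | items.tag | books.price | books.yr | books.code | books.score
8 | carol | 10 | B | 6 | 5 | Y2 | 10
After GROUP BY (1 rows):
items.tag | n
B | 1
After ORDER BY (1 rows):
items.tag | n
B | 1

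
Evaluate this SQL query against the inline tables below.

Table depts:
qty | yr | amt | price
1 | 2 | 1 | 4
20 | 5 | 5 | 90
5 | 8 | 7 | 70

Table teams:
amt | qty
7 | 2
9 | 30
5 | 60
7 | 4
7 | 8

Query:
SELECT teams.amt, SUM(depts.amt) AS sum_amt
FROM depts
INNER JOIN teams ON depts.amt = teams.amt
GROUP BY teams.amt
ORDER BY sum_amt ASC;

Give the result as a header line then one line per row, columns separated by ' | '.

After JOIN teams (4 rows):
depts.qty | depts.yr | depts.amt | depts.price | teams.amt | teams.qty
20 | 5 | 5 | 90 | 5 | 60
5 | 8 | 7 | 70 | 7 | 2
5 | 8 | 7 | 70 | 7 | 4
5 | 8 | 7 | 70 | 7 | 8
After GROUP BY (2 rows):
teams.amt | sum_amt
5 | 5
7 | 21
After ORDER BY (2 rows):
teams.amt | sum_amt
5 | 5
7 | 21

== RESULT ==
teams.amt | sum_amt
5 | 5
7 | 21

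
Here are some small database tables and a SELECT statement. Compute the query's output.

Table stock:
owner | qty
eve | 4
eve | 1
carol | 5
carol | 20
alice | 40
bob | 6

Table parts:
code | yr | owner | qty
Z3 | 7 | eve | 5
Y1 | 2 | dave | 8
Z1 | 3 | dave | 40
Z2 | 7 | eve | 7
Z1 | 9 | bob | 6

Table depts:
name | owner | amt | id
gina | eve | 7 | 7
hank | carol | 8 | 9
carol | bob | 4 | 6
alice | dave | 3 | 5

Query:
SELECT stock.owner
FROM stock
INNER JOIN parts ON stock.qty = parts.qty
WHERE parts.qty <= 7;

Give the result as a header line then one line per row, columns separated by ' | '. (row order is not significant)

After JOIN parts (3 rows):
stock.owner | stock.qty | parts.code | parts.yr | parts.owner | parts.qty
carol | 5 | Z3 | 7 | eve | 5
alice | 40 | Z1 | 3 | dave | 40
bob | 6 | Z1 | 9 | bob | 6
After WHERE (2 rows):
stock.owner | stock.qty | parts.code | parts.yr | parts.owner | parts.qty
carol | 5 | Z3 | 7 | eve | 5
bob | 6 | Z1 | 9 | bob | 6
After SELECT (2 rows):
stock.owner
carol
bob

== RESULT ==
stock.owner
carol
bob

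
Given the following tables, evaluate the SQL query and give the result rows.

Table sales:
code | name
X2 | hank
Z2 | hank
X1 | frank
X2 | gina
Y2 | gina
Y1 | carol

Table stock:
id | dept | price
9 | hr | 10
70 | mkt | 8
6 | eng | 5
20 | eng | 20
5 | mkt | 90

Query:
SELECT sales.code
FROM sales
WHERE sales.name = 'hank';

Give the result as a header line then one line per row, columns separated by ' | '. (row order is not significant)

After WHERE (2 rows):
sales.code | sales.name
X2 | hank
Z2 | hank
After SELECT (2 rows):
sales.code
X2
Z2

== RESULT ==
sales.code
X2
Z2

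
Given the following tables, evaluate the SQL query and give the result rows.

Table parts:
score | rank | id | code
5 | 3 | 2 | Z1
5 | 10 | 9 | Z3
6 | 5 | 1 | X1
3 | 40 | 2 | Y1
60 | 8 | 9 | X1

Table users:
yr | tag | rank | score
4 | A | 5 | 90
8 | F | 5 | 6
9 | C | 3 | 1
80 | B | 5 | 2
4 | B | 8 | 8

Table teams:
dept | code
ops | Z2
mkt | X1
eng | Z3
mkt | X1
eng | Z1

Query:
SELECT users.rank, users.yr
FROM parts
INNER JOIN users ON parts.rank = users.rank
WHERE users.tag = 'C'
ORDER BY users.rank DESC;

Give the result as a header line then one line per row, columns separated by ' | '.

After JOIN users (5 rows):
parts.score | parts.rank | parts.id | parts.code | users.yr | users.tag | users.rank | users.score
5 | 3 | 2 | Z1 | 9 | C | 3 | 1
6 | 5 | 1 | X1 | 4 | A | 5 | 90
6 | 5 | 1 | X1 | 8 | F | 5 | 6
6 | 5 | 1 | X1 | 80 | B | 5 | 2
60 | 8 | 9 | X1 | 4 | B | 8 | 8
After WHERE (1 rows):
parts.score | parts.rank | parts.id | parts.code | users.yr | users.tag | users.rank | users.score
5 | 3 | 2 | Z1 | 9 | C | 3 | 1
After SELECT (1 rows):
users.rank | users.yr
3 | 9
After ORDER BY (1 rows):
users.rank | users.yr
3 | 9

== RESULT ==
users.rank | users.yr
3 | 9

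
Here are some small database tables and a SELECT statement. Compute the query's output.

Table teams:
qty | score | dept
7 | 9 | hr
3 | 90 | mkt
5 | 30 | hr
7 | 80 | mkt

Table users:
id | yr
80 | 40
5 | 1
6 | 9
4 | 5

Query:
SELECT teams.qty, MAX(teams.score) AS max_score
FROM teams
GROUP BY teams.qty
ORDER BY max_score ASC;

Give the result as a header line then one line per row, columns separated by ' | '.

After GROUP BY (3 rows):
teams.qty | max_score
7 | 80
3 | 90
5 | 30
After ORDER BY (3 rows):
teams.qty | max_score
5 | 30
7 | 80
3 | 90

== RESULT ==
teams.qty | max_score
5 | 30
7 | 80
3 | 90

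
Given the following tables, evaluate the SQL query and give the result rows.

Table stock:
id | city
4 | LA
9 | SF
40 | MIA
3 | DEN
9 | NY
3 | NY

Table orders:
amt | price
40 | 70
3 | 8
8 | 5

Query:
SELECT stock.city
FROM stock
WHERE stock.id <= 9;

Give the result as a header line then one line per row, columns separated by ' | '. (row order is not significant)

After WHERE (5 rows):
stock.id | stock.city
4 | LA
9 | SF
3 | DEN
9 | NY
3 | NY
After SELECT (5 rows):
stock.city
LA
SF
DEN
NY
NY

== RESULT ==
stock.city
LA
SF
DEN
NY
NY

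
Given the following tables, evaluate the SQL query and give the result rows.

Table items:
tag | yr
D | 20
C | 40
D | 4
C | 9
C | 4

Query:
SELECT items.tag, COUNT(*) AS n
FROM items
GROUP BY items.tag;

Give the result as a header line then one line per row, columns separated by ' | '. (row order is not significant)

After GROUP BY (2 rows):
items.tag | n
D | 2
C | 3

== RESULT ==
items.tag | n
D | 2
C | 3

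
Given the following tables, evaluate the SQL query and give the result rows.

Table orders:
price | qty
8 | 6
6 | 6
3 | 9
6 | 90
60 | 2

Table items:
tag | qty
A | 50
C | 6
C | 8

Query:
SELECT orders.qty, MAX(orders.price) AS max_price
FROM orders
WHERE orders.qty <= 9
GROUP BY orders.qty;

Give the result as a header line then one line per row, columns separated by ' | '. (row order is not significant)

== RESULT ==
orders.qty | max_price
6 | 8
9 | 3
2 | 60

Derivation:
After WHERE (4 rows):
orders.price | orders.qty
8 | 6
6 | 6
3 | 9
60 | 2
After GROUP BY (3 rows):
orders.qty | max_price
6 | 8
9 | 3
2 | 60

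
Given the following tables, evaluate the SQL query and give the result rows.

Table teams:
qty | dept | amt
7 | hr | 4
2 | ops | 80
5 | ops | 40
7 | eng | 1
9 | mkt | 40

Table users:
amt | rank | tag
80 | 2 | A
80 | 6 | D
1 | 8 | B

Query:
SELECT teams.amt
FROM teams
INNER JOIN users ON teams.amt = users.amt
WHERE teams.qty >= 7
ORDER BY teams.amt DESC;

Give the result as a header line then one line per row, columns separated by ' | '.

== RESULT ==
teams.amt
1

Derivation:
After JOIN users (3 rows):
teams.qty | teams.dept | teams.amt | users.amt | users.rank | users.tag
2 | ops | 80 | 80 | 2 | A
2 | ops | 80 | 80 | 6 | D
7 | eng | 1 | 1 | 8 | B
After WHERE (1 rows):
teams.qty | teams.dept | teams.amt | users.amt | users.rank | users.tag
7 | eng | 1 | 1 | 8 | B
After SELECT (1 rows):
teams.amt
1
After ORDER BY (1 rows):
teams.amt
1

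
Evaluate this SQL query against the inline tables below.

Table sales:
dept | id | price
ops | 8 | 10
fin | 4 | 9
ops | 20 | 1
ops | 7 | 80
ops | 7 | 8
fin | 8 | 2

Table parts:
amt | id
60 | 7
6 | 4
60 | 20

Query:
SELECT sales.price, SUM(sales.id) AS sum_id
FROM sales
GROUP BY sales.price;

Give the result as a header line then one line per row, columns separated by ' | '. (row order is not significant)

After GROUP BY (6 rows):
sales.price | sum_id
10 | 8
9 | 4
1 | 20
80 | 7
8 | 7
2 | 8

== RESULT ==
sales.price | sum_id
10 | 8
9 | 4
1 | 20
80 | 7
8 | 7
2 | 8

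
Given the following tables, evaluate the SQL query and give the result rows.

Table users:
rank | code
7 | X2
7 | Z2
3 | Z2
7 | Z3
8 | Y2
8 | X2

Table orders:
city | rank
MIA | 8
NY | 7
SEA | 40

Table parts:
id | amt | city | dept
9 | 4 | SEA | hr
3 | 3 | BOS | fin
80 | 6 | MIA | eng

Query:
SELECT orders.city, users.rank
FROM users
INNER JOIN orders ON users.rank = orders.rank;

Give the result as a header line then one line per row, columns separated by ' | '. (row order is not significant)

== RESULT ==
orders.city | users.rank
NY | 7
NY | 7
NY | 7
MIA | 8
MIA | 8

Derivation:
After JOIN orders (5 rows):
users.rank | users.code | orders.city | orders.rank
7 | X2 | NY | 7
7 | Z2 | NY | 7
7 | Z3 | NY | 7
8 | Y2 | MIA | 8
8 | X2 | MIA | 8
After SELECT (5 rows):
orders.city | users.rank
NY | 7
NY | 7
NY | 7
MIA | 8
MIA | 8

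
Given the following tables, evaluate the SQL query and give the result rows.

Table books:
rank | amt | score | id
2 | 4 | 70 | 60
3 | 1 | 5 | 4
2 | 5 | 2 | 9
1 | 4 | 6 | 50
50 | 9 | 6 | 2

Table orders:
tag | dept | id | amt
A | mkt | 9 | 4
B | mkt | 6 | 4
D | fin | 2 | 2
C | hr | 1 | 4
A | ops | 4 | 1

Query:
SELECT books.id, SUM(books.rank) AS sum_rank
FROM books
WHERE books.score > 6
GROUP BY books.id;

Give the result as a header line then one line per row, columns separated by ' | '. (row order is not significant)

After WHERE (1 rows):
books.rank | books.amt | books.score | books.id
2 | 4 | 70 | 60
After GROUP BY (1 rows):
books.id | sum_rank
60 | 2

== RESULT ==
books.id | sum_rank
60 | 2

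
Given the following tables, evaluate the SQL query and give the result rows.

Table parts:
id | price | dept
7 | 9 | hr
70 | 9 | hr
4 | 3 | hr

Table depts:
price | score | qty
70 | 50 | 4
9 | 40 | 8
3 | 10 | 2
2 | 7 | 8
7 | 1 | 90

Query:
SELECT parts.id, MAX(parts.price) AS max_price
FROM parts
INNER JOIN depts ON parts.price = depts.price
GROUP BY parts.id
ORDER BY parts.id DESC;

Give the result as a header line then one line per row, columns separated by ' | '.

After JOIN depts (3 rows):
parts.id | parts.price | parts.dept | depts.price | depts.score | depts.qty
7 | 9 | hr | 9 | 40 | 8
70 | 9 | hr | 9 | 40 | 8
4 | 3 | hr | 3 | 10 | 2
After GROUP BY (3 rows):
parts.id | max_price
7 | 9
70 | 9
4 | 3
After ORDER BY (3 rows):
parts.id | max_price
70 | 9
7 | 9
4 | 3

== RESULT ==
parts.id | max_price
70 | 9
7 | 9
4 | 3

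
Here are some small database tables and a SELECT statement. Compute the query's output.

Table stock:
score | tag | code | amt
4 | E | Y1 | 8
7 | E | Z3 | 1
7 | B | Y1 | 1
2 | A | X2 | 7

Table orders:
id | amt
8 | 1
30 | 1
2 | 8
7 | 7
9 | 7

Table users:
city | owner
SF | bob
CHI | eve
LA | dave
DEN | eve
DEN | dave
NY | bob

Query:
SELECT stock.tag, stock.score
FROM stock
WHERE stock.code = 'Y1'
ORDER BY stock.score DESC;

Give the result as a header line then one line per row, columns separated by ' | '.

After WHERE (2 rows):
stock.score | stock.tag | stock.code | stock.amt
4 | E | Y1 | 8
7 | B | Y1 | 1
After SELECT (2 rows):
stock.tag | stock.score
E | 4
B | 7
After ORDER BY (2 rows):
stock.tag | stock.score
B | 7
E | 4

== RESULT ==
stock.tag | stock.score
B | 7
E | 4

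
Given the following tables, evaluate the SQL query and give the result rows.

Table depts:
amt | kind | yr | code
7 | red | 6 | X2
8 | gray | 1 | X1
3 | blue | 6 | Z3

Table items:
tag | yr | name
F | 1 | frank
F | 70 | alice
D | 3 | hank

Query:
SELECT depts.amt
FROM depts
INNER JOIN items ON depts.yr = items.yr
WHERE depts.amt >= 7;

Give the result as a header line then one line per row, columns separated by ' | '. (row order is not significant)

After JOIN items (1 rows):
depts.amt | depts.kind | depts.yr | depts.code | items.tag | items.yr | items.name
8 | gray | 1 | X1 | F | 1 | frank
After WHERE (1 rows):
depts.amt | depts.kind | depts.yr | depts.code | items.tag | items.yr | items.name
8 | gray | 1 | X1 | F | 1 | frank
After SELECT (1 rows):
depts.amt
8

== RESULT ==
depts.amt
8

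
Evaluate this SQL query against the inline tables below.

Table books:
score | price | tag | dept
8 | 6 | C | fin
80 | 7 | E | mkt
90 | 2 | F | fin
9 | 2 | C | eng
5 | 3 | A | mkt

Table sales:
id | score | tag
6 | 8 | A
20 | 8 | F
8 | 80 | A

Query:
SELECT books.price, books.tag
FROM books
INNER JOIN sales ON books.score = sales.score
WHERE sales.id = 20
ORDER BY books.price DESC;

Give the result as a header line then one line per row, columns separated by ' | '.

After JOIN sales (3 rows):
books.score | books.price | books.tag | books.dept | sales.id | sales.score | sales.tag
8 | 6 | C | fin | 6 | 8 | A
8 | 6 | C | fin | 20 | 8 | F
80 | 7 | E | mkt | 8 | 80 | A
After WHERE (1 rows):
books.score | books.price | books.tag | books.dept | sales.id | sales.score | sales.tag
8 | 6 | C | fin | 20 | 8 | F
After SELECT (1 rows):
books.price | books.tag
6 | C
After ORDER BY (1 rows):
books.price | books.tag
6 | C

== RESULT ==
books.price | books.tag
6 | C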